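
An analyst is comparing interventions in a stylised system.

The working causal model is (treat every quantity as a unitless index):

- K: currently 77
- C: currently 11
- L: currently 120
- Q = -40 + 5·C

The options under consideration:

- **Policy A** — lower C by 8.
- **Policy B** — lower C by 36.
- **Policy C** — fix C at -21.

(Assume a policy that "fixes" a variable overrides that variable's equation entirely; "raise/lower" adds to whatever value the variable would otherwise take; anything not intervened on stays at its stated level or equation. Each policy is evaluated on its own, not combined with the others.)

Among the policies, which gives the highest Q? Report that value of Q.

Policy A (C − 8):
  C = 11 − 8 = 3
  Q = -40 + 5·3 = -25
Policy B (C − 36):
  C = 11 − 36 = -25
  Q = -40 + 5·(-25) = -165
Policy C (C := -21):
  C = -21
  Q = -40 + 5·(-21) = -145
Comparing — Policy A: Q=-25, Policy B: Q=-165, Policy C: Q=-145. Highest is -25 (Policy A).

-25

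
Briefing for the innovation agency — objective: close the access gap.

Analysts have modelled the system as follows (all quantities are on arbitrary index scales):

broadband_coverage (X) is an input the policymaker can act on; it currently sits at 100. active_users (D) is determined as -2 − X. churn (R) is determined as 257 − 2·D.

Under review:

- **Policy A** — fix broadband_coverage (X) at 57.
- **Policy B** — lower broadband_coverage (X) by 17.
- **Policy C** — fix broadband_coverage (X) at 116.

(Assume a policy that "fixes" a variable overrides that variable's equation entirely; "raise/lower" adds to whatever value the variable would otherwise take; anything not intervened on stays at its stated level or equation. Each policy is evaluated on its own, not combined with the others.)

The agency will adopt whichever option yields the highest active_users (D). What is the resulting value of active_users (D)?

-59

Policy A (X := 57):
  X = 57
  D = -2 − 57 = -59
Policy B (X − 17):
  X = 100 − 17 = 83
  D = -2 − 83 = -85
Policy C (X := 116):
  X = 116
  D = -2 − 116 = -118
Comparing — Policy A: D=-59, Policy B: D=-85, Policy C: D=-118. Highest is -59 (Policy A).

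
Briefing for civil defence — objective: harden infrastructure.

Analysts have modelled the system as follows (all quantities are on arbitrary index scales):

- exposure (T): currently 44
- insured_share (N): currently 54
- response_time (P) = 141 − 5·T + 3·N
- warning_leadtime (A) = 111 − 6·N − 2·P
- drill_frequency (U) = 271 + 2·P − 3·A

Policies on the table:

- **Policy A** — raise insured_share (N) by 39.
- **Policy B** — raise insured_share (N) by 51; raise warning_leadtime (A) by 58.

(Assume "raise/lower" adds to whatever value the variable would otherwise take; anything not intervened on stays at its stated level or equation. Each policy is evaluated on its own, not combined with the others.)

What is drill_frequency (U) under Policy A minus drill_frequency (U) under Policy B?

Policy A (N + 39):
  T = 44
  N = 54 + 39 = 93
  P = 141 − 5·44 + 3·93 = 200
  A = 111 − 6·93 − 2·200 = -847
  U = 271 + 2·200 − 3·(-847) = 3212
Policy B (N + 51, A + 58):
  T = 44
  N = 54 + 51 = 105
  P = 141 − 5·44 + 3·105 = 236
  A = 111 − 6·105 − 2·236 (+58 from intervention) = -933
  U = 271 + 2·236 − 3·(-933) = 3542
U: 3212 − 3542 = -330

-330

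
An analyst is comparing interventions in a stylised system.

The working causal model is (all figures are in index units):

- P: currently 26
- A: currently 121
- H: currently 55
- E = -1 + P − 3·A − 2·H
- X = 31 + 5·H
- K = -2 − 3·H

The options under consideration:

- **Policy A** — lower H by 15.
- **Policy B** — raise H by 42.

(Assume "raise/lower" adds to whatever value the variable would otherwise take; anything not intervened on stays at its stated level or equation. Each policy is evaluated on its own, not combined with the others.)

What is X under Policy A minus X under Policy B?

Policy A (H − 15):
  H = 55 − 15 = 40
  X = 31 + 5·40 = 231
Policy B (H + 42):
  H = 55 + 42 = 97
  X = 31 + 5·97 = 516
X: 231 − 516 = -285

-285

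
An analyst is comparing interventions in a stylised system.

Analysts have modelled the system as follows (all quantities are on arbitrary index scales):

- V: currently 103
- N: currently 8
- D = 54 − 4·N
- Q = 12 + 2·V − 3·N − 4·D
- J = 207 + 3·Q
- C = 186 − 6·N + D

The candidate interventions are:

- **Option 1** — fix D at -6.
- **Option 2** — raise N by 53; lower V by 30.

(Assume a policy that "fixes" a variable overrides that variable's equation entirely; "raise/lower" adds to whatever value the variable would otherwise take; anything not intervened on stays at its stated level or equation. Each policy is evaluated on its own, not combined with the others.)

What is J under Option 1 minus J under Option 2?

-1551

Option 1 (D := -6):
  V = 103
  N = 8
  D = -6
  Q = 12 + 2·103 − 3·8 − 4·(-6) = 218
  J = 207 + 3·218 = 861
Option 2 (N + 53, V − 30):
  V = 103 − 30 = 73
  N = 8 + 53 = 61
  D = 54 − 4·61 = -190
  Q = 12 + 2·73 − 3·61 − 4·(-190) = 735
  J = 207 + 3·735 = 2412
J: 861 − 2412 = -1551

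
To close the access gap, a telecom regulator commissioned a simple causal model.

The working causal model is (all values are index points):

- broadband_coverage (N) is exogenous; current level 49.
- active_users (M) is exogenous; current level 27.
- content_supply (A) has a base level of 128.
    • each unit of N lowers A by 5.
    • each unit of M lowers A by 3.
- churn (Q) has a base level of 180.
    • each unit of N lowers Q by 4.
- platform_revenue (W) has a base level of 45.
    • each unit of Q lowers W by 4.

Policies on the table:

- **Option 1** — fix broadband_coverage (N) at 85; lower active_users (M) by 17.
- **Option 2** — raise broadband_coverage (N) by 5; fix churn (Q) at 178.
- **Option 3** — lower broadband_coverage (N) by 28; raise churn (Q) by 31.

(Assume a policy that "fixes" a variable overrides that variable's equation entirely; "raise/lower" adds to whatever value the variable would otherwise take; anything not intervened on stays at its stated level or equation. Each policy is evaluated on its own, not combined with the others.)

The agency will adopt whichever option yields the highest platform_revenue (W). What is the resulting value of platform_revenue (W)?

Option 1 (N := 85, M − 17):
  N = 85
  Q = 180 − 4·85 = -160
  W = 45 − 4·(-160) = 685
Option 2 (N + 5, Q := 178):
  N = 49 + 5 = 54
  Q = 178
  W = 45 − 4·178 = -667
Option 3 (N − 28, Q + 31):
  N = 49 − 28 = 21
  Q = 180 − 4·21 (+31 from intervention) = 127
  W = 45 − 4·127 = -463
Comparing — Option 1: W=685, Option 2: W=-667, Option 3: W=-463. Highest is 685 (Option 1).

685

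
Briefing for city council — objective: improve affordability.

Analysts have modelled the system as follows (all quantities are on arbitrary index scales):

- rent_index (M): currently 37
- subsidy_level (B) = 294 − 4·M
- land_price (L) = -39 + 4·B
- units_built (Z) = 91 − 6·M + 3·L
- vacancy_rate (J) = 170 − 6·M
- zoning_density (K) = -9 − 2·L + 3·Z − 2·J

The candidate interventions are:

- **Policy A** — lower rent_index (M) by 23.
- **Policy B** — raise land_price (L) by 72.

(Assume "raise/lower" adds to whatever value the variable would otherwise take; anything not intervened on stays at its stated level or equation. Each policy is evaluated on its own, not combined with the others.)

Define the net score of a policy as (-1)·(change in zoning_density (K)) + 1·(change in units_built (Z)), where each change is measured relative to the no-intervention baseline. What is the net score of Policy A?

-1472

Baseline:
  M = 37
  B = 294 − 4·37 = 146
  L = -39 + 4·146 = 545
  Z = 91 − 6·37 + 3·545 = 1504
  J = 170 − 6·37 = -52
  K = -9 − 2·545 + 3·1504 − 2·(-52) = 3517
Policy A (M − 23):
  M = 37 − 23 = 14
  B = 294 − 4·14 = 238
  L = -39 + 4·238 = 913
  Z = 91 − 6·14 + 3·913 = 2746
  J = 170 − 6·14 = 86
  K = -9 − 2·913 + 3·2746 − 2·86 = 6231
ΔK = 6231 − 3517 = 2714; ΔZ = 2746 − 1504 = 1242
Score = (-1)·2714 + 1·1242 = -1472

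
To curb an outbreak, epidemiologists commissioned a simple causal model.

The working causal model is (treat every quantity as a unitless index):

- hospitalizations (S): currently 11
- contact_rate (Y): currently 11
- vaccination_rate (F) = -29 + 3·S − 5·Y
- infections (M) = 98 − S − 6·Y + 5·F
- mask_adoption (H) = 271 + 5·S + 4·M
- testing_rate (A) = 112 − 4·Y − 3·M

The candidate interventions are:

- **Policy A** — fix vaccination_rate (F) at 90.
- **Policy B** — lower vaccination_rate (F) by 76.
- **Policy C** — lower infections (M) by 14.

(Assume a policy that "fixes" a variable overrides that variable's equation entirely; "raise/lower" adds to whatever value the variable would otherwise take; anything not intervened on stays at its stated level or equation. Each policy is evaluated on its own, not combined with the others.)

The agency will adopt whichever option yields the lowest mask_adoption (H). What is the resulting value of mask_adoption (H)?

-2130

Policy A (F := 90):
  S = 11
  Y = 11
  F = 90
  M = 98 − 11 − 6·11 + 5·90 = 471
  H = 271 + 5·11 + 4·471 = 2210
Policy B (F − 76):
  S = 11
  Y = 11
  F = -29 + 3·11 − 5·11 (−76 from intervention) = -127
  M = 98 − 11 − 6·11 + 5·(-127) = -614
  H = 271 + 5·11 + 4·(-614) = -2130
Policy C (M − 14):
  S = 11
  Y = 11
  F = -29 + 3·11 − 5·11 = -51
  M = 98 − 11 − 6·11 + 5·(-51) (−14 from intervention) = -248
  H = 271 + 5·11 + 4·(-248) = -666
Comparing — Policy A: H=2210, Policy B: H=-2130, Policy C: H=-666. Lowest is -2130 (Policy B).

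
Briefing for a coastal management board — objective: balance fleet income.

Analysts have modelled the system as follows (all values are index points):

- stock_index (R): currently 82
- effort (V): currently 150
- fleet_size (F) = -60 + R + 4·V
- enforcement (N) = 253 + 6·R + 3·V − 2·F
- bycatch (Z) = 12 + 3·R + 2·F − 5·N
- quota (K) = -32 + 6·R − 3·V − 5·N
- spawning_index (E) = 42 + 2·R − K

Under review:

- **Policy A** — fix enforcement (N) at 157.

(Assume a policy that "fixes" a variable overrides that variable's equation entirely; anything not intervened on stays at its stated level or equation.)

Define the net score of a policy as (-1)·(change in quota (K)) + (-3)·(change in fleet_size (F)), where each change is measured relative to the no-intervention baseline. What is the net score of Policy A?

1030

Baseline:
  R = 82
  V = 150
  F = -60 + 82 + 4·150 = 622
  N = 253 + 6·82 + 3·150 − 2·622 = -49
  K = -32 + 6·82 − 3·150 − 5·(-49) = 255
Policy A (N := 157):
  R = 82
  V = 150
  F = -60 + 82 + 4·150 = 622
  N = 157
  K = -32 + 6·82 − 3·150 − 5·157 = -775
ΔK = -775 − 255 = -1030; ΔF = 622 − 622 = 0
Score = (-1)·(-1030) + (-3)·0 = 1030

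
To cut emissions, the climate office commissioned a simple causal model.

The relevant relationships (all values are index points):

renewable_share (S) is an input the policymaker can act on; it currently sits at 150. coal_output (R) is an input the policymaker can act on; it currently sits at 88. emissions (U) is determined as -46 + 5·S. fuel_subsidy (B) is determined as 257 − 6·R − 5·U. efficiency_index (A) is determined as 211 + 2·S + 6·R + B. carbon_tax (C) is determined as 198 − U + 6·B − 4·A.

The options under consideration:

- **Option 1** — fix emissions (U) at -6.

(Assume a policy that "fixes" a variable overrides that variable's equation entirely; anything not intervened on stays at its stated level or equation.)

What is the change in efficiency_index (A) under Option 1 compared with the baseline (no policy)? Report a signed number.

3550

Baseline:
  S = 150
  R = 88
  U = -46 + 5·150 = 704
  B = 257 − 6·88 − 5·704 = -3791
  A = 211 + 2·150 + 6·88 + (-3791) = -2752
Option 1 (U := -6):
  S = 150
  R = 88
  U = -6
  B = 257 − 6·88 − 5·(-6) = -241
  A = 211 + 2·150 + 6·88 + (-241) = 798
Change in A: 798 − (-2752) = 3550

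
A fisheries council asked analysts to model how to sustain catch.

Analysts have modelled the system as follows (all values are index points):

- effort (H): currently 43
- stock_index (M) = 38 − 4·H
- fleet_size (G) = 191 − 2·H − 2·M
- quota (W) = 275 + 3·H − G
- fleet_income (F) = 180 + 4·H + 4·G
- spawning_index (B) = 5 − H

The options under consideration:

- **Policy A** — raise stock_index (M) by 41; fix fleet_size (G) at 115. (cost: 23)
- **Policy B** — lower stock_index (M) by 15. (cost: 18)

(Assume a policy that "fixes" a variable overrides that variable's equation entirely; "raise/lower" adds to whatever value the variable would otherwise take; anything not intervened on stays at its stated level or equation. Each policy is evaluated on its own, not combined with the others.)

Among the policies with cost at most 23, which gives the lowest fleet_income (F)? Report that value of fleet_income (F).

812

Policy A (M + 41, G := 115):
  H = 43
  M = 38 − 4·43 (+41 from intervention) = -93
  G = 115
  F = 180 + 4·43 + 4·115 = 812
Policy B (M − 15):
  H = 43
  M = 38 − 4·43 (−15 from intervention) = -149
  G = 191 − 2·43 − 2·(-149) = 403
  F = 180 + 4·43 + 4·403 = 1964
Comparing — Policy A: F=812, Policy B: F=1964. Lowest is 812 (Policy A).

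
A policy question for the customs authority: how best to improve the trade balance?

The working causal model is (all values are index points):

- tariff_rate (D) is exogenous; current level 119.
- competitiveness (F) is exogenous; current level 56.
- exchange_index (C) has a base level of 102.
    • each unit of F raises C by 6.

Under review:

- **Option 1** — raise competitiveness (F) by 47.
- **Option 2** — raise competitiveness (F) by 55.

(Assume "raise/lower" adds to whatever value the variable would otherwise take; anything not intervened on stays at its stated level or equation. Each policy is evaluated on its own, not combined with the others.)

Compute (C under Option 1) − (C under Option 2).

Option 1 (F + 47):
  F = 56 + 47 = 103
  C = 102 + 6·103 = 720
Option 2 (F + 55):
  F = 56 + 55 = 111
  C = 102 + 6·111 = 768
C: 720 − 768 = -48

-48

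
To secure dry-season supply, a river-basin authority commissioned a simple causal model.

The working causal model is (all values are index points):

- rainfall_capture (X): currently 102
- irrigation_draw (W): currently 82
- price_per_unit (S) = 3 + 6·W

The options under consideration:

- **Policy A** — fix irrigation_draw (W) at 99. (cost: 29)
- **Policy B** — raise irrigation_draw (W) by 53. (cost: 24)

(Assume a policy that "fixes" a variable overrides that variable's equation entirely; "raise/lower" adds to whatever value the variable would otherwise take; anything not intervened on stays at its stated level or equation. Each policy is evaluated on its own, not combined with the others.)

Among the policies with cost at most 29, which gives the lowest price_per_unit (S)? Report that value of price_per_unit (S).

Policy A (W := 99):
  W = 99
  S = 3 + 6·99 = 597
Policy B (W + 53):
  W = 82 + 53 = 135
  S = 3 + 6·135 = 813
Comparing — Policy A: S=597, Policy B: S=813. Lowest is 597 (Policy A).

597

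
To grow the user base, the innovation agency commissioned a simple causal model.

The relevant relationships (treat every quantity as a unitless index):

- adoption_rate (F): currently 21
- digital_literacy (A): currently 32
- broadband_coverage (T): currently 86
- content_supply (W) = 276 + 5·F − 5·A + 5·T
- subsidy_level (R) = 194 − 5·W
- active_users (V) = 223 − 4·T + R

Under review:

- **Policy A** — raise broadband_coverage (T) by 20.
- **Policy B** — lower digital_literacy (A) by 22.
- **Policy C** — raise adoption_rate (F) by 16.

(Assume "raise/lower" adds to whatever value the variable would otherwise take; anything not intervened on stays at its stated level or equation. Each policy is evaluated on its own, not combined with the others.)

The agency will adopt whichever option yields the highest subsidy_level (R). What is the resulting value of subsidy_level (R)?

-3461

Policy A (T + 20):
  F = 21
  A = 32
  T = 86 + 20 = 106
  W = 276 + 5·21 − 5·32 + 5·106 = 751
  R = 194 − 5·751 = -3561
Policy B (A − 22):
  F = 21
  A = 32 − 22 = 10
  T = 86
  W = 276 + 5·21 − 5·10 + 5·86 = 761
  R = 194 − 5·761 = -3611
Policy C (F + 16):
  F = 21 + 16 = 37
  A = 32
  T = 86
  W = 276 + 5·37 − 5·32 + 5·86 = 731
  R = 194 − 5·731 = -3461
Comparing — Policy A: R=-3561, Policy B: R=-3611, Policy C: R=-3461. Highest is -3461 (Policy C).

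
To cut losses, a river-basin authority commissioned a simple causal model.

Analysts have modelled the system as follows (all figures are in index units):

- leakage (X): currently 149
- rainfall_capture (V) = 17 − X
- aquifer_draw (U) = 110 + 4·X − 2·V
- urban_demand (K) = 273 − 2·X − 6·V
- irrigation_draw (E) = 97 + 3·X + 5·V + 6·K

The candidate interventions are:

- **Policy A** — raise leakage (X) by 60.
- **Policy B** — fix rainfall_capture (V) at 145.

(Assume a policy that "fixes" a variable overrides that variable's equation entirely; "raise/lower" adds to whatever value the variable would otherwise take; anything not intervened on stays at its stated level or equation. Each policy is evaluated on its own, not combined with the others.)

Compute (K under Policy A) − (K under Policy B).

Policy A (X + 60):
  X = 149 + 60 = 209
  V = 17 − 209 = -192
  K = 273 − 2·209 − 6·(-192) = 1007
Policy B (V := 145):
  X = 149
  V = 145
  K = 273 − 2·149 − 6·145 = -895
K: 1007 − (-895) = 1902

1902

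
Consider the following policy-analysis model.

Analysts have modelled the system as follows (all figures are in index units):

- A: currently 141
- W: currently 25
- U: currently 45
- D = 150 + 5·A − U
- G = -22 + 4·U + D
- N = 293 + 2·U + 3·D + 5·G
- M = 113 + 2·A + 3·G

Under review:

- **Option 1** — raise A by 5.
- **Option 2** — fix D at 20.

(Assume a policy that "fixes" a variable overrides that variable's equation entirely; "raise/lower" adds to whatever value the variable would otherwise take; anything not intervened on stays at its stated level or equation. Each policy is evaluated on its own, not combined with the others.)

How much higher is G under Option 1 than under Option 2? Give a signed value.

815

Option 1 (A + 5):
  A = 141 + 5 = 146
  U = 45
  D = 150 + 5·146 − 45 = 835
  G = -22 + 4·45 + 835 = 993
Option 2 (D := 20):
  A = 141
  U = 45
  D = 20
  G = -22 + 4·45 + 20 = 178
G: 993 − 178 = 815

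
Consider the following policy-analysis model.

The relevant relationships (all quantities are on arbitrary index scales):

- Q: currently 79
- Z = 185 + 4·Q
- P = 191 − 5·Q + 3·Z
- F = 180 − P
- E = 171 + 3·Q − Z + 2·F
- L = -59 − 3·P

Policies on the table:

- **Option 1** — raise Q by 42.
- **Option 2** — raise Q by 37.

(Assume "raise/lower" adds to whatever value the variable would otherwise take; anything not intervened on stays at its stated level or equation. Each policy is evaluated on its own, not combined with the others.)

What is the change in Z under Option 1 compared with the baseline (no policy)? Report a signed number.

168

Baseline:
  Q = 79
  Z = 185 + 4·79 = 501
Option 1 (Q + 42):
  Q = 79 + 42 = 121
  Z = 185 + 4·121 = 669
Change in Z: 669 − 501 = 168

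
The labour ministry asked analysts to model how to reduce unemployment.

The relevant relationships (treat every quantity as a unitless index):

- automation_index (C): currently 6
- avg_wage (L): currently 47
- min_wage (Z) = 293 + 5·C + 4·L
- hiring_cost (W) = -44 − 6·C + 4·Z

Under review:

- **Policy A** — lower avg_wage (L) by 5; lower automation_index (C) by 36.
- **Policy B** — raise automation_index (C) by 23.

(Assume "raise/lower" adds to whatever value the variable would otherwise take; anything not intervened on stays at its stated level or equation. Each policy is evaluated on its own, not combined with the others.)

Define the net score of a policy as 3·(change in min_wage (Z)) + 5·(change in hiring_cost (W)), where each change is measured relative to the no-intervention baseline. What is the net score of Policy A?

-3520

Baseline:
  C = 6
  L = 47
  Z = 293 + 5·6 + 4·47 = 511
  W = -44 − 6·6 + 4·511 = 1964
Policy A (L − 5, C − 36):
  C = 6 − 36 = -30
  L = 47 − 5 = 42
  Z = 293 + 5·(-30) + 4·42 = 311
  W = -44 − 6·(-30) + 4·311 = 1380
ΔZ = 311 − 511 = -200; ΔW = 1380 − 1964 = -584
Score = 3·(-200) + 5·(-584) = -3520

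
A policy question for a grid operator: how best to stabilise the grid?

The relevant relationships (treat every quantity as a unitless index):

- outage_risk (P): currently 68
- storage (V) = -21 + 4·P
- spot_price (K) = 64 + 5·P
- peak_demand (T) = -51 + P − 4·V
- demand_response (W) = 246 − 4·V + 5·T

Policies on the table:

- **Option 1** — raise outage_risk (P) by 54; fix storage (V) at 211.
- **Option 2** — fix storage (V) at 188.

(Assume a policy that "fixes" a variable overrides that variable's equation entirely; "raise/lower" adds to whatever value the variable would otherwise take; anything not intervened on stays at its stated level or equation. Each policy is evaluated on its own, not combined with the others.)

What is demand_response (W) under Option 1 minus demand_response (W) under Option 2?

-282

Option 1 (P + 54, V := 211):
  P = 68 + 54 = 122
  V = 211
  T = -51 + 122 − 4·211 = -773
  W = 246 − 4·211 + 5·(-773) = -4463
Option 2 (V := 188):
  P = 68
  V = 188
  T = -51 + 68 − 4·188 = -735
  W = 246 − 4·188 + 5·(-735) = -4181
W: -4463 − (-4181) = -282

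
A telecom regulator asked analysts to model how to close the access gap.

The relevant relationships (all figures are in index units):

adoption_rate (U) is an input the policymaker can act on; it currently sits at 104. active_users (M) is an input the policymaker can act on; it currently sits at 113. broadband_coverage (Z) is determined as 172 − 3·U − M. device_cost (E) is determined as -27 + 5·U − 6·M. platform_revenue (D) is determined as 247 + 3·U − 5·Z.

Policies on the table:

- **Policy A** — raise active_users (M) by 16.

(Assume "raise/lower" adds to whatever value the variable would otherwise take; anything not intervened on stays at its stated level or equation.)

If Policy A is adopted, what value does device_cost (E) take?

Policy A (M + 16):
  U = 104
  M = 113 + 16 = 129
  E = -27 + 5·104 − 6·129 = -281

-281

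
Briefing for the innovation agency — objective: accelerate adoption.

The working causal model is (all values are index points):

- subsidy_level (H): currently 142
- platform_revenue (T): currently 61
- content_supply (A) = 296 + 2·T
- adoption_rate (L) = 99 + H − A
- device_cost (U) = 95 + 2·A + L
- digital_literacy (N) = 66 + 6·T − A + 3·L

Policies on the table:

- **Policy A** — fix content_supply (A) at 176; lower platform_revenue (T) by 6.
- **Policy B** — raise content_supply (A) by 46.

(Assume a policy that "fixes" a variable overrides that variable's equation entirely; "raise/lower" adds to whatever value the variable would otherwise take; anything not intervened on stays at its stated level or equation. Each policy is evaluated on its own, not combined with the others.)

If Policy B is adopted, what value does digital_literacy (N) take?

Policy B (A + 46):
  H = 142
  T = 61
  A = 296 + 2·61 (+46 from intervention) = 464
  L = 99 + 142 − 464 = -223
  N = 66 + 6·61 − 464 + 3·(-223) = -701

-701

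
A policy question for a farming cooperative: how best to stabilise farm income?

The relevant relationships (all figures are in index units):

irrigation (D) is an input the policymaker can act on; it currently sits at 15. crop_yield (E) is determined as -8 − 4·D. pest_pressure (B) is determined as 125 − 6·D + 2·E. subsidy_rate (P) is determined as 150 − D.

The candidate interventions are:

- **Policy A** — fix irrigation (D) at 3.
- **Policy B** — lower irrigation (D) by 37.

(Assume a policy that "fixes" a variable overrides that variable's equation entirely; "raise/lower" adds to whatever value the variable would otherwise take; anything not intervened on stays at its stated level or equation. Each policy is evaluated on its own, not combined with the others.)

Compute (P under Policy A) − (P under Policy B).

-25

Policy A (D := 3):
  D = 3
  P = 150 − 3 = 147
Policy B (D − 37):
  D = 15 − 37 = -22
  P = 150 − (-22) = 172
P: 147 − 172 = -25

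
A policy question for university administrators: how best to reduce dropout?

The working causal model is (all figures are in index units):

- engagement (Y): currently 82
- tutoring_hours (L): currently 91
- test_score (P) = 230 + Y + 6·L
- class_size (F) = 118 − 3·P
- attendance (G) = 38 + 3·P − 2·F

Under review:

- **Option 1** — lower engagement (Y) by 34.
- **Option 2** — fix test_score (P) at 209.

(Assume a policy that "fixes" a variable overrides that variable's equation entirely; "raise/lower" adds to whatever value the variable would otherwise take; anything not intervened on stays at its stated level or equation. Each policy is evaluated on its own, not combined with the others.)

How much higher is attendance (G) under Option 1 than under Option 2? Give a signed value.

Option 1 (Y − 34):
  Y = 82 − 34 = 48
  L = 91
  P = 230 + 48 + 6·91 = 824
  F = 118 − 3·824 = -2354
  G = 38 + 3·824 − 2·(-2354) = 7218
Option 2 (P := 209):
  Y = 82
  L = 91
  P = 209
  F = 118 − 3·209 = -509
  G = 38 + 3·209 − 2·(-509) = 1683
G: 7218 − 1683 = 5535

5535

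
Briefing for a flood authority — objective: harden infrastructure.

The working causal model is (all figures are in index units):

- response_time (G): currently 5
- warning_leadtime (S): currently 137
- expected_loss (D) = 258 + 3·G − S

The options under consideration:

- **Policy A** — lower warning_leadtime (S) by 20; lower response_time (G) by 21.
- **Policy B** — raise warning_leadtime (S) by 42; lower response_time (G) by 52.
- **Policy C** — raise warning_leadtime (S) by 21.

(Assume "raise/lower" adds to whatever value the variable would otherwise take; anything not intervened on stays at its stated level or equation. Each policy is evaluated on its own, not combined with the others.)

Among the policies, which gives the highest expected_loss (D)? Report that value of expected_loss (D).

Policy A (S − 20, G − 21):
  G = 5 − 21 = -16
  S = 137 − 20 = 117
  D = 258 + 3·(-16) − 117 = 93
Policy B (S + 42, G − 52):
  G = 5 − 52 = -47
  S = 137 + 42 = 179
  D = 258 + 3·(-47) − 179 = -62
Policy C (S + 21):
  G = 5
  S = 137 + 21 = 158
  D = 258 + 3·5 − 158 = 115
Comparing — Policy A: D=93, Policy B: D=-62, Policy C: D=115. Highest is 115 (Policy C).

115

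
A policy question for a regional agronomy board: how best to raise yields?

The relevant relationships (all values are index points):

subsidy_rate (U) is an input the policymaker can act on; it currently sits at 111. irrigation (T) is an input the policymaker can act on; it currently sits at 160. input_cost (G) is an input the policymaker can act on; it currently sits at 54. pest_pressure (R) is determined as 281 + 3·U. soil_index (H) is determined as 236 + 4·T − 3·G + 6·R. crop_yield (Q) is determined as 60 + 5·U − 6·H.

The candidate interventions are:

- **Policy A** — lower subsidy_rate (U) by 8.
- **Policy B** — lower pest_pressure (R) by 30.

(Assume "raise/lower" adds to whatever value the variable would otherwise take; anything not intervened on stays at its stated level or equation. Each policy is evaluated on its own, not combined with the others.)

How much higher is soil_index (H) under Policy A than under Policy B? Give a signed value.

36

Policy A (U − 8):
  U = 111 − 8 = 103
  T = 160
  G = 54
  R = 281 + 3·103 = 590
  H = 236 + 4·160 − 3·54 + 6·590 = 4254
Policy B (R − 30):
  U = 111
  T = 160
  G = 54
  R = 281 + 3·111 (−30 from intervention) = 584
  H = 236 + 4·160 − 3·54 + 6·584 = 4218
H: 4254 − 4218 = 36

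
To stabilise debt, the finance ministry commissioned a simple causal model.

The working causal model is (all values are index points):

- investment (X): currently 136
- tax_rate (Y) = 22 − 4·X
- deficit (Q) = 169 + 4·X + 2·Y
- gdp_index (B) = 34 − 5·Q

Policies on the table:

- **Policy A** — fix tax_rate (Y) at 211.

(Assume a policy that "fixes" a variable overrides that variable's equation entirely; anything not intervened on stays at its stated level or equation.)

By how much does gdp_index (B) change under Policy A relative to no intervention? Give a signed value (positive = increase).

-7330

Baseline:
  X = 136
  Y = 22 − 4·136 = -522
  Q = 169 + 4·136 + 2·(-522) = -331
  B = 34 − 5·(-331) = 1689
Policy A (Y := 211):
  X = 136
  Y = 211
  Q = 169 + 4·136 + 2·211 = 1135
  B = 34 − 5·1135 = -5641
Change in B: -5641 − 1689 = -7330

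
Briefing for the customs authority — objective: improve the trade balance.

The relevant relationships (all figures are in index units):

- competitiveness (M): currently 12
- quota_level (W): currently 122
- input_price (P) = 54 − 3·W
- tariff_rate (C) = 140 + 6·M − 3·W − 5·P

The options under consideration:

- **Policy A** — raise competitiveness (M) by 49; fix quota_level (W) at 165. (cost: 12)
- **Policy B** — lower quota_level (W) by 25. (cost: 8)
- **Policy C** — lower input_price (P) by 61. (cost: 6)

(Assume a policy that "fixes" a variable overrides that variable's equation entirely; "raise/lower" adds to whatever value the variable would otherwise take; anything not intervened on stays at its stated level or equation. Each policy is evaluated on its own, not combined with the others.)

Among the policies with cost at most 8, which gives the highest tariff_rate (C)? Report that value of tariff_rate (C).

Policy B (W − 25):
  M = 12
  W = 122 − 25 = 97
  P = 54 − 3·97 = -237
  C = 140 + 6·12 − 3·97 − 5·(-237) = 1106
Policy C (P − 61):
  M = 12
  W = 122
  P = 54 − 3·122 (−61 from intervention) = -373
  C = 140 + 6·12 − 3·122 − 5·(-373) = 1711
Comparing — Policy B: C=1106, Policy C: C=1711. Highest is 1711 (Policy C).

1711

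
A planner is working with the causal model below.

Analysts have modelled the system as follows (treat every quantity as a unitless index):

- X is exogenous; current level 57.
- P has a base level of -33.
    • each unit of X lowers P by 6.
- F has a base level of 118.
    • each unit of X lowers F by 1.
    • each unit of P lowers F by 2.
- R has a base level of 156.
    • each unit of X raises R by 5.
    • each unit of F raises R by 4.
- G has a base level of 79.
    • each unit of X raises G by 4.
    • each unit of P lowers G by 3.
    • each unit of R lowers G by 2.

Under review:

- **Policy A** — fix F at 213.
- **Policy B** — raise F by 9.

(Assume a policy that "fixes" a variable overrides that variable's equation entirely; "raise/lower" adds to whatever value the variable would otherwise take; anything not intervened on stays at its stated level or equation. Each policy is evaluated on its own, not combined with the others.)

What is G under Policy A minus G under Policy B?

Policy A (F := 213):
  X = 57
  P = -33 − 6·57 = -375
  F = 213
  R = 156 + 5·57 + 4·213 = 1293
  G = 79 + 4·57 − 3·(-375) − 2·1293 = -1154
Policy B (F + 9):
  X = 57
  P = -33 − 6·57 = -375
  F = 118 − 57 − 2·(-375) (+9 from intervention) = 820
  R = 156 + 5·57 + 4·820 = 3721
  G = 79 + 4·57 − 3·(-375) − 2·3721 = -6010
G: -1154 − (-6010) = 4856

4856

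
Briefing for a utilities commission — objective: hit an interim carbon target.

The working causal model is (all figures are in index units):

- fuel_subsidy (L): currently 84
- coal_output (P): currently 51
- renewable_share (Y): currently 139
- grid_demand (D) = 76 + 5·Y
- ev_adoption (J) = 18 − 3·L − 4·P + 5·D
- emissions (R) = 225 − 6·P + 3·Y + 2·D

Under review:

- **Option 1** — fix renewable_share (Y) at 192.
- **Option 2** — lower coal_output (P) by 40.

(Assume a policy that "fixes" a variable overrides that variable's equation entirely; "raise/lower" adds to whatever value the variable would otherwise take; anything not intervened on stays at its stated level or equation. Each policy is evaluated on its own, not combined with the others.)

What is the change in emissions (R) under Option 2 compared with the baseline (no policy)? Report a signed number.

Baseline:
  P = 51
  Y = 139
  D = 76 + 5·139 = 771
  R = 225 − 6·51 + 3·139 + 2·771 = 1878
Option 2 (P − 40):
  P = 51 − 40 = 11
  Y = 139
  D = 76 + 5·139 = 771
  R = 225 − 6·11 + 3·139 + 2·771 = 2118
Change in R: 2118 − 1878 = 240

240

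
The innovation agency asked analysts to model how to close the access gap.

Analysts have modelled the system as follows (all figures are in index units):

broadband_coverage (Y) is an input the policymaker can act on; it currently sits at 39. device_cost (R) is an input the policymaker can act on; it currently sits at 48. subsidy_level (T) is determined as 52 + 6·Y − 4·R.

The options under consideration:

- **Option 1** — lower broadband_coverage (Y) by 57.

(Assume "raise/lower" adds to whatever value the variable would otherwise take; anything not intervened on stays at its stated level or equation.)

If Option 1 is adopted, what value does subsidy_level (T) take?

Option 1 (Y − 57):
  Y = 39 − 57 = -18
  R = 48
  T = 52 + 6·(-18) − 4·48 = -248

-248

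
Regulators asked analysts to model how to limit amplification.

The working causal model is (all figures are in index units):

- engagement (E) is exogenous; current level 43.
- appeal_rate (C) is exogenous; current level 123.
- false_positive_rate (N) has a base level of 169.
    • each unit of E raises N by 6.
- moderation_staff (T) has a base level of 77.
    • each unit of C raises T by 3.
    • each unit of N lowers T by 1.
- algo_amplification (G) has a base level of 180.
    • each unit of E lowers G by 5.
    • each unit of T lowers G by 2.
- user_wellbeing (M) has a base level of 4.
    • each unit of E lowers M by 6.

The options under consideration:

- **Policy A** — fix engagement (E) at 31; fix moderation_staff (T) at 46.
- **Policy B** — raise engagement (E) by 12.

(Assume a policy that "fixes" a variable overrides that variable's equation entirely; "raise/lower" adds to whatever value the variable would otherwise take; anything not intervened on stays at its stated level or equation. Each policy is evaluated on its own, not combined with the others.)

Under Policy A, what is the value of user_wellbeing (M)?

-182

Policy A (E := 31, T := 46):
  E = 31
  M = 4 − 6·31 = -182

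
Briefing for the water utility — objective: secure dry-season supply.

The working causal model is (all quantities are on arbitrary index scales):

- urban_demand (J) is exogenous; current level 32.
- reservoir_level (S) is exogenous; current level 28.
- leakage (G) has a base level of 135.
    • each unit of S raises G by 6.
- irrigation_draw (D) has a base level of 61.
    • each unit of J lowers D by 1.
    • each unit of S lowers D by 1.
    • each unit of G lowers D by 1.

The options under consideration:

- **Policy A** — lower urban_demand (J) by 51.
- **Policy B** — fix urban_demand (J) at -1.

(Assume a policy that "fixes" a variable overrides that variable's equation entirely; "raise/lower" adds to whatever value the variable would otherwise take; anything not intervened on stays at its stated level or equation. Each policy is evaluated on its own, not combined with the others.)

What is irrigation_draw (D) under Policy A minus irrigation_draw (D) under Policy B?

18

Policy A (J − 51):
  J = 32 − 51 = -19
  S = 28
  G = 135 + 6·28 = 303
  D = 61 − (-19) − 28 − 303 = -251
Policy B (J := -1):
  J = -1
  S = 28
  G = 135 + 6·28 = 303
  D = 61 − (-1) − 28 − 303 = -269
D: -251 − (-269) = 18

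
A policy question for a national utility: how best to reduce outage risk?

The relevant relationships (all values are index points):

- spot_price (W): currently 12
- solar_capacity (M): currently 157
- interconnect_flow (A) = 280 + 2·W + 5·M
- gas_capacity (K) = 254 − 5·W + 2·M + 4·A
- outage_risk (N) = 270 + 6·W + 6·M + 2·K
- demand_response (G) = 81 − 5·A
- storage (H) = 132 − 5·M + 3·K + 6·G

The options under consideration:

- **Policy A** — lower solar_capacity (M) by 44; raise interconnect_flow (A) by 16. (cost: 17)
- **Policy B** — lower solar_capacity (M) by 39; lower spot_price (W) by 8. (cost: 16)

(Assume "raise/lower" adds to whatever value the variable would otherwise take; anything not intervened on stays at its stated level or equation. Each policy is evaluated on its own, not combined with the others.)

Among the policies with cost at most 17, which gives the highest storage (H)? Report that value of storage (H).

-14366

Policy A (M − 44, A + 16):
  W = 12
  M = 157 − 44 = 113
  A = 280 + 2·12 + 5·113 (+16 from intervention) = 885
  K = 254 − 5·12 + 2·113 + 4·885 = 3960
  G = 81 − 5·885 = -4344
  H = 132 − 5·113 + 3·3960 + 6·(-4344) = -14617
Policy B (M − 39, W − 8):
  W = 12 − 8 = 4
  M = 157 − 39 = 118
  A = 280 + 2·4 + 5·118 = 878
  K = 254 − 5·4 + 2·118 + 4·878 = 3982
  G = 81 − 5·878 = -4309
  H = 132 − 5·118 + 3·3982 + 6·(-4309) = -14366
Comparing — Policy A: H=-14617, Policy B: H=-14366. Highest is -14366 (Policy B).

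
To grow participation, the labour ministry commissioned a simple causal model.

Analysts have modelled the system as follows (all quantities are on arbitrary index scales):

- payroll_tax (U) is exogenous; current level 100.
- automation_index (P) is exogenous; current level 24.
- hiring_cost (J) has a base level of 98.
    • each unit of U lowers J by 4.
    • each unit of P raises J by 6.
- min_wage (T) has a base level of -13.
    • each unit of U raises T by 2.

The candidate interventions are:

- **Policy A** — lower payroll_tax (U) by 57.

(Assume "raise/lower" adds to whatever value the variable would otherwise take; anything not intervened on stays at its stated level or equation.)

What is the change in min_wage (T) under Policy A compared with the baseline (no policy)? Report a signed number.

-114

Baseline:
  U = 100
  T = -13 + 2·100 = 187
Policy A (U − 57):
  U = 100 − 57 = 43
  T = -13 + 2·43 = 73
Change in T: 73 − 187 = -114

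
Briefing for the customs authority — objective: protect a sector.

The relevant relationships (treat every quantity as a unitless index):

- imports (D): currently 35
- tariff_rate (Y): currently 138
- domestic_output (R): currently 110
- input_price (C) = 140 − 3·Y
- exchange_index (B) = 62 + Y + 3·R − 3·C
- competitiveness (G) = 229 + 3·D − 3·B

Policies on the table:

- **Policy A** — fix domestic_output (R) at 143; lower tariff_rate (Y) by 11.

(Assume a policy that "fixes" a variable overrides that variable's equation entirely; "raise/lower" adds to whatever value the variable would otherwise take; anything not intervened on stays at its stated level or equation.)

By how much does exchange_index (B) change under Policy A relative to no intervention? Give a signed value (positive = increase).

Baseline:
  Y = 138
  R = 110
  C = 140 − 3·138 = -274
  B = 62 + 138 + 3·110 − 3·(-274) = 1352
Policy A (R := 143, Y − 11):
  Y = 138 − 11 = 127
  R = 143
  C = 140 − 3·127 = -241
  B = 62 + 127 + 3·143 − 3·(-241) = 1341
Change in B: 1341 − 1352 = -11

-11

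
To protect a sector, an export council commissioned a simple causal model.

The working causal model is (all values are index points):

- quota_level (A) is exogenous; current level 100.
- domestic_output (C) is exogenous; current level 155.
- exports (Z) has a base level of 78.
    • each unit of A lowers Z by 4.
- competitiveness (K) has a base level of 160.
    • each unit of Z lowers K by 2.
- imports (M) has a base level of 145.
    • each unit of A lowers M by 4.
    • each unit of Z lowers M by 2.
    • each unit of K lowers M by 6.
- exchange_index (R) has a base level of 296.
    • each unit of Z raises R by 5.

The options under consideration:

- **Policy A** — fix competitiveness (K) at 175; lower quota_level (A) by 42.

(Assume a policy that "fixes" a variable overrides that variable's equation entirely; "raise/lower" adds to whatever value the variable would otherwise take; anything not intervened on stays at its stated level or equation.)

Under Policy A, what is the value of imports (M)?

Policy A (K := 175, A − 42):
  A = 100 − 42 = 58
  Z = 78 − 4·58 = -154
  K = 175
  M = 145 − 4·58 − 2·(-154) − 6·175 = -829

-829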